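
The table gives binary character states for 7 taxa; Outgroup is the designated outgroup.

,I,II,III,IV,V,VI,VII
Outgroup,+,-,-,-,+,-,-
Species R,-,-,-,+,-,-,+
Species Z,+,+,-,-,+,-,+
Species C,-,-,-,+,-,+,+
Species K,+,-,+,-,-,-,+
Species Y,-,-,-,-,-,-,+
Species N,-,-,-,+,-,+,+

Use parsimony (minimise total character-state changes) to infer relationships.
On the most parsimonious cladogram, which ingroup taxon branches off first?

Species Z

Character polarity is set by the outgroup: the derived state is whichever differs from the outgroup's state, so for I, V the derived state is '-', and for the remaining characters it is '+'.
I: derived state '-' in Species C, Species N, Species R, and Species Y only — synapomorphy for {Species C, Species N, Species R, Species Y}.
II (derived state '+') is unique to Species Z (autapomorphy; uninformative for grouping).
III (derived state '+') is unique to Species K (autapomorphy; uninformative for grouping).
Only Species C, Species N, and Species R show the derived state '+' for IV, supporting them as a clade.
Only Species C, Species K, Species N, Species R, and Species Y show the derived state '-' for V, supporting them as a clade.
Only Species C and Species N show the derived state '+' for VI, supporting them as a clade.
VII (derived state '+') is shared by all ingroup taxa — unites the whole ingroup.
Most parsimonious ingroup topology: ((((Species R,(Species C,Species N)),Species Y),Species K),Species Z).
Species Z is sister to the clade containing all other ingroup taxa, so it is the earliest-diverging (most basal) ingroup lineage.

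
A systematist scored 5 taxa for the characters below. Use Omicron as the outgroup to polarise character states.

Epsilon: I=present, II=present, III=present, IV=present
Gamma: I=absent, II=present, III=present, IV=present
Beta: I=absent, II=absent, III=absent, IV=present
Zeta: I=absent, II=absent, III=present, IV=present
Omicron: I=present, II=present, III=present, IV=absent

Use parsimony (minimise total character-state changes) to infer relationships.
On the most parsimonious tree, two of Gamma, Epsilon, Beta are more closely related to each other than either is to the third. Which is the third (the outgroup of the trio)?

Character polarity is set by the outgroup: the derived state is whichever differs from the outgroup's state, so for I, II, III the derived state is 'absent', and for the remaining characters it is 'present'.
Only Beta, Gamma, and Zeta show the derived state 'absent' for I, supporting them as a clade.
Only Beta and Zeta show the derived state 'absent' for II, supporting them as a clade.
III (derived state 'absent') is unique to Beta (autapomorphy; uninformative for grouping).
IV (derived state 'present') is shared by all ingroup taxa — unites the whole ingroup.
Most parsimonious ingroup topology: (((Zeta,Beta),Gamma),Epsilon).
Gamma and Beta share a more recent common ancestor with each other than either does with Epsilon, so Epsilon is the least closely related of the three.

Epsilon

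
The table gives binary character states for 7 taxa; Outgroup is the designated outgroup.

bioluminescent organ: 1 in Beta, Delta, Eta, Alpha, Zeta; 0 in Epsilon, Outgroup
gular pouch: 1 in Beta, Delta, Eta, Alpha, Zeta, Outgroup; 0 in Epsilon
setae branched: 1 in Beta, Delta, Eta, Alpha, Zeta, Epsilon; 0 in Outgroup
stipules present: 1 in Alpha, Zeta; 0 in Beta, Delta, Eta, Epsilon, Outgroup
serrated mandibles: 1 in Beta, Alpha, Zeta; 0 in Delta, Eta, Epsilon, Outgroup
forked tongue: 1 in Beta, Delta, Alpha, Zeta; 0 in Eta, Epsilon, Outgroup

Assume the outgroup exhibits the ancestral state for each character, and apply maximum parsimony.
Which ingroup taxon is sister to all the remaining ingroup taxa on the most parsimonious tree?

Epsilon

Character polarity is set by the outgroup: the derived state is whichever differs from the outgroup's state, so for gular pouch the derived state is '0', and for the remaining characters it is '1'.
bioluminescent organ (derived state '1') is shared by Alpha, Beta, Delta, Eta, and Zeta — a synapomorphy uniting that clade.
gular pouch (derived state '0') is unique to Epsilon (autapomorphy; uninformative for grouping).
setae branched (derived state '1') is shared by all ingroup taxa — unites the whole ingroup.
stipules present (derived state '1') is shared by Alpha and Zeta — a synapomorphy uniting that clade.
serrated mandibles: derived state '1' in Alpha, Beta, and Zeta only — synapomorphy for {Alpha, Beta, Zeta}.
forked tongue: derived state '1' in Alpha, Beta, Delta, and Zeta only — synapomorphy for {Alpha, Beta, Delta, Zeta}.
Most parsimonious ingroup topology: ((((Beta,(Alpha,Zeta)),Delta),Eta),Epsilon).
Epsilon is sister to the clade containing all other ingroup taxa, so it is the earliest-diverging (most basal) ingroup lineage.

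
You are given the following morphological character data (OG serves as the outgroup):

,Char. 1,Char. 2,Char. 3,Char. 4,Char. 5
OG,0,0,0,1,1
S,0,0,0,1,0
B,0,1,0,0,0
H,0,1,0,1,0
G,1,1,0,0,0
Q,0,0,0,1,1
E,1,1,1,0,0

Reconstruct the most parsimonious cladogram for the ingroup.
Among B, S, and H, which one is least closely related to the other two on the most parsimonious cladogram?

S

Character polarity is set by the outgroup: the derived state is whichever differs from the outgroup's state, so for Char. 4, Char. 5 the derived state is '0', and for the remaining characters it is '1'.
Only E and G show the derived state '1' for Char. 1, supporting them as a clade.
Char. 2 (derived state '1') is shared by B, E, G, and H — a synapomorphy uniting that clade.
Char. 3 (derived state '1') is unique to E (autapomorphy; uninformative for grouping).
Only B, E, and G show the derived state '0' for Char. 4, supporting them as a clade.
Char. 5 (derived state '0') is shared by B, E, G, H, and S — a synapomorphy uniting that clade.
Most parsimonious ingroup topology: ((S,((B,(G,E)),H)),Q).
H and B share a more recent common ancestor with each other than either does with S, so S is the least closely related of the three.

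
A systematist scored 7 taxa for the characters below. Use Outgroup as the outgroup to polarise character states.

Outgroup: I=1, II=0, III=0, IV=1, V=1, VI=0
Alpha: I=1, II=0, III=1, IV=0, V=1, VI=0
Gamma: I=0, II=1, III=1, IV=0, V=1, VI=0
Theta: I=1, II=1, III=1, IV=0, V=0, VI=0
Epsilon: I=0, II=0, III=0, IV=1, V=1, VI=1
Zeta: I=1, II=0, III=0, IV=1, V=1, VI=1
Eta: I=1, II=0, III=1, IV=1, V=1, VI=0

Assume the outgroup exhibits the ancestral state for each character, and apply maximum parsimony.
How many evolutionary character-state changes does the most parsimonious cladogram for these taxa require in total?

7

Character polarity is set by the outgroup: the derived state is whichever differs from the outgroup's state, so for I, IV, V the derived state is '0', and for the remaining characters it is '1'.
I (state '0') occurs in Epsilon and Gamma but conflicts with the nesting implied by the other characters — most parsimoniously interpreted as homoplasy.
Only Gamma and Theta show the derived state '1' for II, supporting them as a clade.
Only Alpha, Eta, Gamma, and Theta show the derived state '1' for III, supporting them as a clade.
Only Alpha, Gamma, and Theta show the derived state '0' for IV, supporting them as a clade.
V: derived state '0' in Theta only — an autapomorphy, so it tells us nothing about relationships among taxa.
VI (derived state '1') is shared by Epsilon and Zeta — a synapomorphy uniting that clade.
Most parsimonious ingroup topology: (((Alpha,(Gamma,Theta)),Eta),(Epsilon,Zeta)).
Changes per character on this tree: I: 2; II: 1; III: 1; IV: 1; V: 1; VI: 1.
Total = 7.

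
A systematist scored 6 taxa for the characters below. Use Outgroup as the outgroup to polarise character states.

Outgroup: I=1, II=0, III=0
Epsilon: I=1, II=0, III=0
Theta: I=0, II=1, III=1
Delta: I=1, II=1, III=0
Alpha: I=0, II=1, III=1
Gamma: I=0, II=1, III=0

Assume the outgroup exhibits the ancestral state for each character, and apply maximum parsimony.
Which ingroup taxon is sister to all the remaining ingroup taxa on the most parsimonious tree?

Character polarity is set by the outgroup: the derived state is whichever differs from the outgroup's state, so for I the derived state is '0', and for the remaining characters it is '1'.
I: derived state '0' in Alpha, Gamma, and Theta only — synapomorphy for {Alpha, Gamma, Theta}.
II: derived state '1' in Alpha, Delta, Gamma, and Theta only — synapomorphy for {Alpha, Delta, Gamma, Theta}.
Only Alpha and Theta show the derived state '1' for III, supporting them as a clade.
Most parsimonious ingroup topology: (Epsilon,(((Theta,Alpha),Gamma),Delta)).
Epsilon is sister to the clade containing all other ingroup taxa, so it is the earliest-diverging (most basal) ingroup lineage.

Epsilon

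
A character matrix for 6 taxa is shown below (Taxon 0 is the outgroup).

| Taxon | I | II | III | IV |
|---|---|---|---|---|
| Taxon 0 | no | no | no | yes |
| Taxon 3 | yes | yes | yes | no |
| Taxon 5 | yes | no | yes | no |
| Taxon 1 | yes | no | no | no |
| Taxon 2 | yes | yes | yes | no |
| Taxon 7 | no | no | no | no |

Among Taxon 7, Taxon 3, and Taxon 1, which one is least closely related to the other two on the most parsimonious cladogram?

Character polarity is set by the outgroup: the derived state is whichever differs from the outgroup's state, so for IV the derived state is 'no', and for the remaining characters it is 'yes'.
Only Taxon 1, Taxon 2, Taxon 3, and Taxon 5 show the derived state 'yes' for I, supporting them as a clade.
II: derived state 'yes' in Taxon 2 and Taxon 3 only — synapomorphy for {Taxon 2, Taxon 3}.
III (derived state 'yes') is shared by Taxon 2, Taxon 3, and Taxon 5 — a synapomorphy uniting that clade.
All ingroup taxa share the derived state 'no' for IV; it defines the ingroup but does not resolve relationships within it.
Most parsimonious ingroup topology: ((((Taxon 3,Taxon 2),Taxon 5),Taxon 1),Taxon 7).
Taxon 3 and Taxon 1 share a more recent common ancestor with each other than either does with Taxon 7, so Taxon 7 is the least closely related of the three.

Taxon 7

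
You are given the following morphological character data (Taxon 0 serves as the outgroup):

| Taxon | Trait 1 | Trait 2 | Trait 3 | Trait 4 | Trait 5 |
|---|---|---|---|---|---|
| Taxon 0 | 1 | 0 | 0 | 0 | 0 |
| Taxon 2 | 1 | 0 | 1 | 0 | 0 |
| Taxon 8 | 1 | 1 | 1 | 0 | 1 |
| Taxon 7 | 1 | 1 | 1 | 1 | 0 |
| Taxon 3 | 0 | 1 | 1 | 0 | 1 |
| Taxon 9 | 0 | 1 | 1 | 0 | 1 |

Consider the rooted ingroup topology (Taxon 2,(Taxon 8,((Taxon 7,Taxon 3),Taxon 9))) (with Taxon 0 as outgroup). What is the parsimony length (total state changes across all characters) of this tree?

Map each character onto (Taxon 2,(Taxon 8,((Taxon 7,Taxon 3),Taxon 9))) (rooted by Taxon 0) and count the minimum state changes it requires (Fitch parsimony):
Trait 1: 2; Trait 2: 1; Trait 3: 1; Trait 4: 1; Trait 5: 2.
Total tree length = 7.

7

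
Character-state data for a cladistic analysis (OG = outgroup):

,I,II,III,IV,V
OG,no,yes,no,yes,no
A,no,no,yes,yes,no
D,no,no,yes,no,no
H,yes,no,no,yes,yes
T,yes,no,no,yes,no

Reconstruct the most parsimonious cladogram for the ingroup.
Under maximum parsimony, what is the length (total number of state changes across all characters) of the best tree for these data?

Character polarity is set by the outgroup: the derived state is whichever differs from the outgroup's state, so for II, IV the derived state is 'no', and for the remaining characters it is 'yes'.
I: derived state 'yes' in H and T only — synapomorphy for {H, T}.
All ingroup taxa share the derived state 'no' for II; it defines the ingroup but does not resolve relationships within it.
Only A and D show the derived state 'yes' for III, supporting them as a clade.
IV (derived state 'no') is unique to D (autapomorphy; uninformative for grouping).
V: derived state 'yes' in H only — an autapomorphy, so it tells us nothing about relationships among taxa.
Most parsimonious ingroup topology: ((A,D),(H,T)).
Changes per character on this tree: I: 1; II: 1; III: 1; IV: 1; V: 1.
Total = 5.

5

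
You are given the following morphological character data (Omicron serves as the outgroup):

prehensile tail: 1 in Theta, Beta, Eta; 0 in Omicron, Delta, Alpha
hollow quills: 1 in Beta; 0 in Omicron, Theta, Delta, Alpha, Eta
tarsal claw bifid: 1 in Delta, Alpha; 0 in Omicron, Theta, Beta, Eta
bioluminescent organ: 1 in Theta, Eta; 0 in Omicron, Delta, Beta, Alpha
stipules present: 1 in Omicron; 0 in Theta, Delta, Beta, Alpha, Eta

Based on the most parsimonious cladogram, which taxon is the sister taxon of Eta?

Character polarity is set by the outgroup: the derived state is whichever differs from the outgroup's state, so for stipules present the derived state is '0', and for the remaining characters it is '1'.
prehensile tail (derived state '1') is shared by Beta, Eta, and Theta — a synapomorphy uniting that clade.
hollow quills: derived state '1' in Beta only — an autapomorphy, so it tells us nothing about relationships among taxa.
tarsal claw bifid (derived state '1') is shared by Alpha and Delta — a synapomorphy uniting that clade.
bioluminescent organ (derived state '1') is shared by Eta and Theta — a synapomorphy uniting that clade.
stipules present (derived state '0') is shared by all ingroup taxa — unites the whole ingroup.
Most parsimonious ingroup topology: (((Theta,Eta),Beta),(Delta,Alpha)).
Eta and Theta form a cherry on this tree, so they are sister taxa.

Theta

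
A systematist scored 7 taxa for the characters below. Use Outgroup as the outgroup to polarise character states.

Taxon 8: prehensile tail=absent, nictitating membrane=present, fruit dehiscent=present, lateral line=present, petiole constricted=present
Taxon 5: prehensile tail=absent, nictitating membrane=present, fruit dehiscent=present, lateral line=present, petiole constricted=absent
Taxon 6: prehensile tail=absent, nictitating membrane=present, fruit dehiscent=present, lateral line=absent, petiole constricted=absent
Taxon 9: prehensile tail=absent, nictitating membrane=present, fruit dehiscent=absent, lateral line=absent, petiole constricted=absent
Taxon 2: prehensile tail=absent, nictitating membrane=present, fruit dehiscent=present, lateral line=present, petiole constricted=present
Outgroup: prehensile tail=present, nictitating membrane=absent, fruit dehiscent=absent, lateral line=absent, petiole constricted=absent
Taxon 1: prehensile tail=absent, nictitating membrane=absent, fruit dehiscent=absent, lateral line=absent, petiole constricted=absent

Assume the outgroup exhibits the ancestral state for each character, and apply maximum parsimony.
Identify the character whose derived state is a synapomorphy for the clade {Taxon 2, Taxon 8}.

petiole constricted

Character polarity is set by the outgroup: the derived state is whichever differs from the outgroup's state, so for prehensile tail the derived state is 'absent', and for the remaining characters it is 'present'.
prehensile tail (derived state 'absent') is shared by all ingroup taxa — unites the whole ingroup.
nictitating membrane: derived state 'present' in Taxon 2, Taxon 5, Taxon 6, Taxon 8, and Taxon 9 only — synapomorphy for {Taxon 2, Taxon 5, Taxon 6, Taxon 8, Taxon 9}.
Only Taxon 2, Taxon 5, Taxon 6, and Taxon 8 show the derived state 'present' for fruit dehiscent, supporting them as a clade.
Only Taxon 2, Taxon 5, and Taxon 8 show the derived state 'present' for lateral line, supporting them as a clade.
petiole constricted (derived state 'present') is shared by Taxon 2 and Taxon 8 — a synapomorphy uniting that clade.
Most parsimonious ingroup topology: (((((Taxon 2,Taxon 8),Taxon 5),Taxon 6),Taxon 9),Taxon 1).
The clade {Taxon 2, Taxon 8} is supported by petiole constricted: its derived state 'present' occurs in exactly those taxa and in no other taxon (including the outgroup).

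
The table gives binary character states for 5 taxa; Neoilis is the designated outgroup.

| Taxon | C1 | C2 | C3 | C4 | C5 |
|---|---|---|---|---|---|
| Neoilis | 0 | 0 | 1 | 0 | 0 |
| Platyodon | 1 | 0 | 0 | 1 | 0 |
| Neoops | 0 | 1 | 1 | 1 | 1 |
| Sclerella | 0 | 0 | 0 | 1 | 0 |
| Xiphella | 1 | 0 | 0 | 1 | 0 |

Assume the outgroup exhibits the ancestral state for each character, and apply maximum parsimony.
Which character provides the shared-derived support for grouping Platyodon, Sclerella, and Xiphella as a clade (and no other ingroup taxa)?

Character polarity is set by the outgroup: the derived state is whichever differs from the outgroup's state, so for C3 the derived state is '0', and for the remaining characters it is '1'.
Only Platyodon and Xiphella show the derived state '1' for C1, supporting them as a clade.
C2 (derived state '1') is unique to Neoops (autapomorphy; uninformative for grouping).
Only Platyodon, Sclerella, and Xiphella show the derived state '0' for C3, supporting them as a clade.
C4 (derived state '1') is shared by all ingroup taxa — unites the whole ingroup.
C5 (derived state '1') is unique to Neoops (autapomorphy; uninformative for grouping).
Most parsimonious ingroup topology: (((Xiphella,Platyodon),Sclerella),Neoops).
The clade {Platyodon, Sclerella, Xiphella} is supported by C3: its derived state '0' occurs in exactly those taxa and in no other taxon (including the outgroup).

C3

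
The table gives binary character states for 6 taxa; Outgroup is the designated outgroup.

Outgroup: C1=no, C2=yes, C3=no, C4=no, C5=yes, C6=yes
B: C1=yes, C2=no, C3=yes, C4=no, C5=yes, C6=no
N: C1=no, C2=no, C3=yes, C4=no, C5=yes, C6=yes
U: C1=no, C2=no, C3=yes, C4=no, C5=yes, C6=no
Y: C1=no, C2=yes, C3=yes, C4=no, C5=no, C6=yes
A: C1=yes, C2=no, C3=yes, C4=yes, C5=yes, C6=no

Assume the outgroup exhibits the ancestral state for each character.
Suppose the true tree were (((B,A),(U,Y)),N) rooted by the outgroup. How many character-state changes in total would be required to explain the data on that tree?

8

Map each character onto (((B,A),(U,Y)),N) (rooted by Outgroup) and count the minimum state changes it requires (Fitch parsimony):
C1: 1; C2: 2; C3: 1; C4: 1; C5: 1; C6: 2.
Total tree length = 8.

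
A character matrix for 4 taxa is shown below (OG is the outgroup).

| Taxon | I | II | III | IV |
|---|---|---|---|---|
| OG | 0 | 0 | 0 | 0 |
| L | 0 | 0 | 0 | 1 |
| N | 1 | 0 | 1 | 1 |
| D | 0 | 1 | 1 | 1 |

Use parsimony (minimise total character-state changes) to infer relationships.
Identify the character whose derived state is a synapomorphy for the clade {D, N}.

III

The outgroup has state '0' for every character, so '1' is the derived state throughout.
I (derived state '1') is unique to N (autapomorphy; uninformative for grouping).
II: derived state '1' in D only — an autapomorphy, so it tells us nothing about relationships among taxa.
III: derived state '1' in D and N only — synapomorphy for {D, N}.
IV (derived state '1') is shared by all ingroup taxa — unites the whole ingroup.
Most parsimonious ingroup topology: (L,(N,D)).
The clade {D, N} is supported by III: its derived state '1' occurs in exactly those taxa and in no other taxon (including the outgroup).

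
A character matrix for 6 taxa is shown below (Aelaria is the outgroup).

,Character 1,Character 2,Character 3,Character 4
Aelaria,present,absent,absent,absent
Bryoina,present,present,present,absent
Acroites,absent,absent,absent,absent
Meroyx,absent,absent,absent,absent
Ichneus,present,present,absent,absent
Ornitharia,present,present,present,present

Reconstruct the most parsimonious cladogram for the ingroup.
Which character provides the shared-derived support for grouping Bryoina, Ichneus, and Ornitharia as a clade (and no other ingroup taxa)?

Character polarity is set by the outgroup: the derived state is whichever differs from the outgroup's state, so for Character 1 the derived state is 'absent', and for the remaining characters it is 'present'.
Character 1 (derived state 'absent') is shared by Acroites and Meroyx — a synapomorphy uniting that clade.
Character 2 (derived state 'present') is shared by Bryoina, Ichneus, and Ornitharia — a synapomorphy uniting that clade.
Only Bryoina and Ornitharia show the derived state 'present' for Character 3, supporting them as a clade.
Character 4 (derived state 'present') is unique to Ornitharia (autapomorphy; uninformative for grouping).
Most parsimonious ingroup topology: (((Bryoina,Ornitharia),Ichneus),(Acroites,Meroyx)).
The clade {Bryoina, Ichneus, Ornitharia} is supported by Character 2: its derived state 'present' occurs in exactly those taxa and in no other taxon (including the outgroup).

Character 2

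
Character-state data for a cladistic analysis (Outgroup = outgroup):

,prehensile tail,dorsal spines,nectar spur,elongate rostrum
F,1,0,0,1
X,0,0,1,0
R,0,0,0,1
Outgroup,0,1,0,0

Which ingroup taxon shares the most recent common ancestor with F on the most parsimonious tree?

Character polarity is set by the outgroup: the derived state is whichever differs from the outgroup's state, so for dorsal spines the derived state is '0', and for the remaining characters it is '1'.
prehensile tail: derived state '1' in F only — an autapomorphy, so it tells us nothing about relationships among taxa.
All ingroup taxa share the derived state '0' for dorsal spines; it defines the ingroup but does not resolve relationships within it.
nectar spur: derived state '1' in X only — an autapomorphy, so it tells us nothing about relationships among taxa.
elongate rostrum: derived state '1' in F and R only — synapomorphy for {F, R}.
Most parsimonious ingroup topology: (X,(F,R)).
F and R form a cherry on this tree, so they are sister taxa.

R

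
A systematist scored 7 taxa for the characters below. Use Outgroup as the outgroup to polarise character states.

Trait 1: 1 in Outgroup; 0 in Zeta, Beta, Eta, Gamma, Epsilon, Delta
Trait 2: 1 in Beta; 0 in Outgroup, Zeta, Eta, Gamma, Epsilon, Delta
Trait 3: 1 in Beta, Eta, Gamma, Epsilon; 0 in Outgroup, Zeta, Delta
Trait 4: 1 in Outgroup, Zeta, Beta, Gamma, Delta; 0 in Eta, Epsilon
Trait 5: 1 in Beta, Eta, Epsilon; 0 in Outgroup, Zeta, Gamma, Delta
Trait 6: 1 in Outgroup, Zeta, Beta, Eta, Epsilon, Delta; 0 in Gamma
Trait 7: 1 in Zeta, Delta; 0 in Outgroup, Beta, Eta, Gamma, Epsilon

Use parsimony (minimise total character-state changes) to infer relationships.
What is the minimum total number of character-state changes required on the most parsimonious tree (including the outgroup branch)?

Character polarity is set by the outgroup: the derived state is whichever differs from the outgroup's state, so for Trait 1, Trait 4, Trait 6 the derived state is '0', and for the remaining characters it is '1'.
Trait 1 (derived state '0') is shared by all ingroup taxa — unites the whole ingroup.
Trait 2 (derived state '1') is unique to Beta (autapomorphy; uninformative for grouping).
Only Beta, Epsilon, Eta, and Gamma show the derived state '1' for Trait 3, supporting them as a clade.
Trait 4 (derived state '0') is shared by Epsilon and Eta — a synapomorphy uniting that clade.
Only Beta, Epsilon, and Eta show the derived state '1' for Trait 5, supporting them as a clade.
Trait 6: derived state '0' in Gamma only — an autapomorphy, so it tells us nothing about relationships among taxa.
Trait 7 (derived state '1') is shared by Delta and Zeta — a synapomorphy uniting that clade.
Most parsimonious ingroup topology: ((Zeta,Delta),((Beta,(Eta,Epsilon)),Gamma)).
Changes per character on this tree: Trait 1: 1; Trait 2: 1; Trait 3: 1; Trait 4: 1; Trait 5: 1; Trait 6: 1; Trait 7: 1.
Total = 7.

7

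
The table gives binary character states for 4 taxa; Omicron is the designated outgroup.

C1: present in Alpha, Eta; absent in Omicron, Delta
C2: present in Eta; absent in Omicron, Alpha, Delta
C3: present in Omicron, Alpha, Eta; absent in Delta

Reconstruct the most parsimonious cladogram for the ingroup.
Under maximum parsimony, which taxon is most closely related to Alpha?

Eta

Character polarity is set by the outgroup: the derived state is whichever differs from the outgroup's state, so for C3 the derived state is 'absent', and for the remaining characters it is 'present'.
C1: derived state 'present' in Alpha and Eta only — synapomorphy for {Alpha, Eta}.
C2: derived state 'present' in Eta only — an autapomorphy, so it tells us nothing about relationships among taxa.
C3 (derived state 'absent') is unique to Delta (autapomorphy; uninformative for grouping).
Most parsimonious ingroup topology: ((Alpha,Eta),Delta).
Alpha and Eta form a cherry on this tree, so they are sister taxa.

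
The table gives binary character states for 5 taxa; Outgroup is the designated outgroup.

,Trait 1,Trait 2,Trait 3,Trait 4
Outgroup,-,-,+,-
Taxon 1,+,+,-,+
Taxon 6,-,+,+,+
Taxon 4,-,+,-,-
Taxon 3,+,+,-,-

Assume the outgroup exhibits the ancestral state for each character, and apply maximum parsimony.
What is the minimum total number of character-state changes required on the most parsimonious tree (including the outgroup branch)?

5

Character polarity is set by the outgroup: the derived state is whichever differs from the outgroup's state, so for Trait 3 the derived state is '-', and for the remaining characters it is '+'.
Trait 1 (derived state '+') is shared by Taxon 1 and Taxon 3 — a synapomorphy uniting that clade.
Trait 2 (derived state '+') is shared by all ingroup taxa — unites the whole ingroup.
Trait 3 (derived state '-') is shared by Taxon 1, Taxon 3, and Taxon 4 — a synapomorphy uniting that clade.
Trait 4 groups Taxon 1 and Taxon 6, which is incompatible with the clades supported by the remaining characters; treating it as convergent (homoplasy) costs fewer steps than any alternative tree.
Most parsimonious ingroup topology: (((Taxon 1,Taxon 3),Taxon 4),Taxon 6).
Changes per character on this tree: Trait 1: 1; Trait 2: 1; Trait 3: 1; Trait 4: 2.
Total = 5.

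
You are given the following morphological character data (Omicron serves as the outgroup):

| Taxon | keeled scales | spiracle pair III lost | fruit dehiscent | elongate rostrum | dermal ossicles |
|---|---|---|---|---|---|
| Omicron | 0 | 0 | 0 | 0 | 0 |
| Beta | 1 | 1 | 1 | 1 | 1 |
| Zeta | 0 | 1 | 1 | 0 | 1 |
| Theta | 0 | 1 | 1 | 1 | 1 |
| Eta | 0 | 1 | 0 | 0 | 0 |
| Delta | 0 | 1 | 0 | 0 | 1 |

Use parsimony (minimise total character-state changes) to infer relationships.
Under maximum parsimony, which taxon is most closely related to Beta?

Theta

The outgroup has state '0' for every character, so '1' is the derived state throughout.
keeled scales (derived state '1') is unique to Beta (autapomorphy; uninformative for grouping).
All ingroup taxa share the derived state '1' for spiracle pair III lost; it defines the ingroup but does not resolve relationships within it.
fruit dehiscent: derived state '1' in Beta, Theta, and Zeta only — synapomorphy for {Beta, Theta, Zeta}.
Only Beta and Theta show the derived state '1' for elongate rostrum, supporting them as a clade.
Only Beta, Delta, Theta, and Zeta show the derived state '1' for dermal ossicles, supporting them as a clade.
Most parsimonious ingroup topology: ((((Beta,Theta),Zeta),Delta),Eta).
Beta and Theta form a cherry on this tree, so they are sister taxa.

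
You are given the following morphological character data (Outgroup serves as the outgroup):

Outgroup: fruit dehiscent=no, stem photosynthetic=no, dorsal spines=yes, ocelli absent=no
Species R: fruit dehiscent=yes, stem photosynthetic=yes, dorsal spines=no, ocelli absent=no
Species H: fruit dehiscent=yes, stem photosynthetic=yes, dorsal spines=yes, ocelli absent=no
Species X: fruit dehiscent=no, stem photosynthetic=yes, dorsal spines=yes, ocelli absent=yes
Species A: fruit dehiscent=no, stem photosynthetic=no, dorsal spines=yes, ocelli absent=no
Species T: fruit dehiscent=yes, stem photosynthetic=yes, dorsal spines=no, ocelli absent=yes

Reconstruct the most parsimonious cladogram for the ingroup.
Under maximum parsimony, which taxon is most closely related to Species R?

Species T

Character polarity is set by the outgroup: the derived state is whichever differs from the outgroup's state, so for dorsal spines the derived state is 'no', and for the remaining characters it is 'yes'.
fruit dehiscent: derived state 'yes' in Species H, Species R, and Species T only — synapomorphy for {Species H, Species R, Species T}.
stem photosynthetic (derived state 'yes') is shared by Species H, Species R, Species T, and Species X — a synapomorphy uniting that clade.
dorsal spines (derived state 'no') is shared by Species R and Species T — a synapomorphy uniting that clade.
ocelli absent (state 'yes') occurs in Species T and Species X but conflicts with the nesting implied by the other characters — most parsimoniously interpreted as homoplasy.
Most parsimonious ingroup topology: ((((Species R,Species T),Species H),Species X),Species A).
Species R and Species T form a cherry on this tree, so they are sister taxa.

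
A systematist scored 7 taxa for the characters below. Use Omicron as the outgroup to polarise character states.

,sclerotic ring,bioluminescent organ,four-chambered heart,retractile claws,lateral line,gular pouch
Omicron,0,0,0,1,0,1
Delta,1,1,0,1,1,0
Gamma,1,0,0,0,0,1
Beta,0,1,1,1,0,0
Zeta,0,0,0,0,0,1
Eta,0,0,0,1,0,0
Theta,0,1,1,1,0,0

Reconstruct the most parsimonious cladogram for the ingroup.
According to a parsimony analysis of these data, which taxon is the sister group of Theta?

Character polarity is set by the outgroup: the derived state is whichever differs from the outgroup's state, so for retractile claws, gular pouch the derived state is '0', and for the remaining characters it is '1'.
sclerotic ring groups Delta and Gamma, which is incompatible with the clades supported by the remaining characters; treating it as convergent (homoplasy) costs fewer steps than any alternative tree.
bioluminescent organ (derived state '1') is shared by Beta, Delta, and Theta — a synapomorphy uniting that clade.
four-chambered heart: derived state '1' in Beta and Theta only — synapomorphy for {Beta, Theta}.
retractile claws: derived state '0' in Gamma and Zeta only — synapomorphy for {Gamma, Zeta}.
lateral line (derived state '1') is unique to Delta (autapomorphy; uninformative for grouping).
gular pouch: derived state '0' in Beta, Delta, Eta, and Theta only — synapomorphy for {Beta, Delta, Eta, Theta}.
Most parsimonious ingroup topology: (((Delta,(Beta,Theta)),Eta),(Gamma,Zeta)).
Theta and Beta form a cherry on this tree, so they are sister taxa.

Beta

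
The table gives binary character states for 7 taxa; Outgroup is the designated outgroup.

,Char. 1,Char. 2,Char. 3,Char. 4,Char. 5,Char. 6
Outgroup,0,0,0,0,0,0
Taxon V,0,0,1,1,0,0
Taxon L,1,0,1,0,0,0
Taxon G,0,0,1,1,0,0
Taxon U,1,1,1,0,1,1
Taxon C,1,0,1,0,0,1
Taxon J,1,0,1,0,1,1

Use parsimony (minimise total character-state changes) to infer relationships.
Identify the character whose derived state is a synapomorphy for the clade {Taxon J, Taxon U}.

The outgroup has state '0' for every character, so '1' is the derived state throughout.
Char. 1 (derived state '1') is shared by Taxon C, Taxon J, Taxon L, and Taxon U — a synapomorphy uniting that clade.
Char. 2 (derived state '1') is unique to Taxon U (autapomorphy; uninformative for grouping).
All ingroup taxa share the derived state '1' for Char. 3; it defines the ingroup but does not resolve relationships within it.
Char. 4: derived state '1' in Taxon G and Taxon V only — synapomorphy for {Taxon G, Taxon V}.
Char. 5: derived state '1' in Taxon J and Taxon U only — synapomorphy for {Taxon J, Taxon U}.
Only Taxon C, Taxon J, and Taxon U show the derived state '1' for Char. 6, supporting them as a clade.
Most parsimonious ingroup topology: ((Taxon V,Taxon G),(Taxon L,((Taxon U,Taxon J),Taxon C))).
The clade {Taxon J, Taxon U} is supported by Char. 5: its derived state '1' occurs in exactly those taxa and in no other taxon (including the outgroup).

Char. 5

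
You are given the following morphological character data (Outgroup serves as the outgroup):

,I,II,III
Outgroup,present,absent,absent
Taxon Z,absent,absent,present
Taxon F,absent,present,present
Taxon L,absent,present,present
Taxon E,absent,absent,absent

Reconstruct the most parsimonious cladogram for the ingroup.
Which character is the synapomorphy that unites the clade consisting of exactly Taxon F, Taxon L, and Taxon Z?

Character polarity is set by the outgroup: the derived state is whichever differs from the outgroup's state, so for I the derived state is 'absent', and for the remaining characters it is 'present'.
All ingroup taxa share the derived state 'absent' for I; it defines the ingroup but does not resolve relationships within it.
Only Taxon F and Taxon L show the derived state 'present' for II, supporting them as a clade.
III: derived state 'present' in Taxon F, Taxon L, and Taxon Z only — synapomorphy for {Taxon F, Taxon L, Taxon Z}.
Most parsimonious ingroup topology: ((Taxon Z,(Taxon L,Taxon F)),Taxon E).
The clade {Taxon F, Taxon L, Taxon Z} is supported by III: its derived state 'present' occurs in exactly those taxa and in no other taxon (including the outgroup).

III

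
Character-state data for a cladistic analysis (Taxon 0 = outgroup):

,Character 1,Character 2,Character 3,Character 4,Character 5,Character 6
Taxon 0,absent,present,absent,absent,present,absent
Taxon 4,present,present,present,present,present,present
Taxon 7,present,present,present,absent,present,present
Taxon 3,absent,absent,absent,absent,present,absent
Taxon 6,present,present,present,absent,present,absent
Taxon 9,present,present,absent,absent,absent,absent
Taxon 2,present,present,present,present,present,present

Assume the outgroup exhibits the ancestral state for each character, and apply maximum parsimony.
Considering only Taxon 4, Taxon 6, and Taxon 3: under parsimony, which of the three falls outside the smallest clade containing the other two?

Taxon 3

Character polarity is set by the outgroup: the derived state is whichever differs from the outgroup's state, so for Character 2, Character 5 the derived state is 'absent', and for the remaining characters it is 'present'.
Only Taxon 2, Taxon 4, Taxon 6, Taxon 7, and Taxon 9 show the derived state 'present' for Character 1, supporting them as a clade.
Character 2: derived state 'absent' in Taxon 3 only — an autapomorphy, so it tells us nothing about relationships among taxa.
Character 3: derived state 'present' in Taxon 2, Taxon 4, Taxon 6, and Taxon 7 only — synapomorphy for {Taxon 2, Taxon 4, Taxon 6, Taxon 7}.
Character 4 (derived state 'present') is shared by Taxon 2 and Taxon 4 — a synapomorphy uniting that clade.
Character 5 (derived state 'absent') is unique to Taxon 9 (autapomorphy; uninformative for grouping).
Character 6 (derived state 'present') is shared by Taxon 2, Taxon 4, and Taxon 7 — a synapomorphy uniting that clade.
Most parsimonious ingroup topology: ((((Taxon 7,(Taxon 4,Taxon 2)),Taxon 6),Taxon 9),Taxon 3).
Taxon 4 and Taxon 6 share a more recent common ancestor with each other than either does with Taxon 3, so Taxon 3 is the least closely related of the three.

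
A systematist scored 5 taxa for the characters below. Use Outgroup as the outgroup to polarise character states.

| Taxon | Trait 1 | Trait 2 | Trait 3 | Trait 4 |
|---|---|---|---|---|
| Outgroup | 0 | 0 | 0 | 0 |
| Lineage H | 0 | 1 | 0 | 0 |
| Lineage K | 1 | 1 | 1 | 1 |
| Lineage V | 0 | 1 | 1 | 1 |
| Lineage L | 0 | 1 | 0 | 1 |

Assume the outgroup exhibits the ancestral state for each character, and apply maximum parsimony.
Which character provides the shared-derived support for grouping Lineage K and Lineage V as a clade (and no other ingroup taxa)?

Trait 3

The outgroup has state '0' for every character, so '1' is the derived state throughout.
Trait 1 (derived state '1') is unique to Lineage K (autapomorphy; uninformative for grouping).
All ingroup taxa share the derived state '1' for Trait 2; it defines the ingroup but does not resolve relationships within it.
Only Lineage K and Lineage V show the derived state '1' for Trait 3, supporting them as a clade.
Trait 4 (derived state '1') is shared by Lineage K, Lineage L, and Lineage V — a synapomorphy uniting that clade.
Most parsimonious ingroup topology: (Lineage H,((Lineage K,Lineage V),Lineage L)).
The clade {Lineage K, Lineage V} is supported by Trait 3: its derived state '1' occurs in exactly those taxa and in no other taxon (including the outgroup).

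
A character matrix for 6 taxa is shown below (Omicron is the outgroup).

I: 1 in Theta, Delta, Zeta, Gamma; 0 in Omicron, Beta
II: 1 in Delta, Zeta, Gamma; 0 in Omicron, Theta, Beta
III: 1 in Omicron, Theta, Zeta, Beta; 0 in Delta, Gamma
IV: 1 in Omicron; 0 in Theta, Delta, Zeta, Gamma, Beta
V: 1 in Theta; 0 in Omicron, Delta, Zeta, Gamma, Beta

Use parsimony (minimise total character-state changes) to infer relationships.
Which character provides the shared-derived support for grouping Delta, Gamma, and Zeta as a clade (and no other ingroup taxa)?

Character polarity is set by the outgroup: the derived state is whichever differs from the outgroup's state, so for III, IV the derived state is '0', and for the remaining characters it is '1'.
I: derived state '1' in Delta, Gamma, Theta, and Zeta only — synapomorphy for {Delta, Gamma, Theta, Zeta}.
II: derived state '1' in Delta, Gamma, and Zeta only — synapomorphy for {Delta, Gamma, Zeta}.
III: derived state '0' in Delta and Gamma only — synapomorphy for {Delta, Gamma}.
All ingroup taxa share the derived state '0' for IV; it defines the ingroup but does not resolve relationships within it.
V: derived state '1' in Theta only — an autapomorphy, so it tells us nothing about relationships among taxa.
Most parsimonious ingroup topology: ((Theta,((Delta,Gamma),Zeta)),Beta).
The clade {Delta, Gamma, Zeta} is supported by II: its derived state '1' occurs in exactly those taxa and in no other taxon (including the outgroup).

II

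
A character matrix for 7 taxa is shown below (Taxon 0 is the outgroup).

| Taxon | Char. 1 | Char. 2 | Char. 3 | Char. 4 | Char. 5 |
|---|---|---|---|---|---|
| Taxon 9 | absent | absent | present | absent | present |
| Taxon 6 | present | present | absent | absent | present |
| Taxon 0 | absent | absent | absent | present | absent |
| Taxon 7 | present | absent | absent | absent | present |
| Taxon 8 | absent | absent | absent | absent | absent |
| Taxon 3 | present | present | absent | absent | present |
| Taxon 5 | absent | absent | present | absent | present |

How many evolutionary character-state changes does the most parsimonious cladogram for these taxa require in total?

Character polarity is set by the outgroup: the derived state is whichever differs from the outgroup's state, so for Char. 4 the derived state is 'absent', and for the remaining characters it is 'present'.
Char. 1: derived state 'present' in Taxon 3, Taxon 6, and Taxon 7 only — synapomorphy for {Taxon 3, Taxon 6, Taxon 7}.
Only Taxon 3 and Taxon 6 show the derived state 'present' for Char. 2, supporting them as a clade.
Only Taxon 5 and Taxon 9 show the derived state 'present' for Char. 3, supporting them as a clade.
Char. 4 (derived state 'absent') is shared by all ingroup taxa — unites the whole ingroup.
Char. 5: derived state 'present' in Taxon 3, Taxon 5, Taxon 6, Taxon 7, and Taxon 9 only — synapomorphy for {Taxon 3, Taxon 5, Taxon 6, Taxon 7, Taxon 9}.
Most parsimonious ingroup topology: (((Taxon 9,Taxon 5),(Taxon 7,(Taxon 3,Taxon 6))),Taxon 8).
Changes per character on this tree: Char. 1: 1; Char. 2: 1; Char. 3: 1; Char. 4: 1; Char. 5: 1.
Total = 5.

5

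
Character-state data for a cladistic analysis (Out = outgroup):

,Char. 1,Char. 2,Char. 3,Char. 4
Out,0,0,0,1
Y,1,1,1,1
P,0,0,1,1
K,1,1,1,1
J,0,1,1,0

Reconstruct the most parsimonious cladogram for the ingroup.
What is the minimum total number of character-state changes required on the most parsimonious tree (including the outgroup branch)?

4

Character polarity is set by the outgroup: the derived state is whichever differs from the outgroup's state, so for Char. 4 the derived state is '0', and for the remaining characters it is '1'.
Char. 1 (derived state '1') is shared by K and Y — a synapomorphy uniting that clade.
Char. 2: derived state '1' in J, K, and Y only — synapomorphy for {J, K, Y}.
All ingroup taxa share the derived state '1' for Char. 3; it defines the ingroup but does not resolve relationships within it.
Char. 4: derived state '0' in J only — an autapomorphy, so it tells us nothing about relationships among taxa.
Most parsimonious ingroup topology: (((Y,K),J),P).
Changes per character on this tree: Char. 1: 1; Char. 2: 1; Char. 3: 1; Char. 4: 1.
Total = 4.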